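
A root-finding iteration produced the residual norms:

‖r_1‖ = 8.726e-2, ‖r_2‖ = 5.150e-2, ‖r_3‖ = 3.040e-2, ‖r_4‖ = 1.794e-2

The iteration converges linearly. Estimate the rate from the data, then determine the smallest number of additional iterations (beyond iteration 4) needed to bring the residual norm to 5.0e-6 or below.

16

Rate ρ ≈ ‖r_4‖/‖r_3‖ = 1.794e-2/3.040e-2 = 0.5901.
After j more steps, ‖r_{4+j}‖ ≈ 1.794e-2·ρ^j; need ρ^j ≤ 5.0e-6/1.794e-2 = 0.000278707.
j ≥ ln(0.000278707)/ln(0.5901) = -8.1853/-0.52746 = 15.518.
So 16 more iterations are needed.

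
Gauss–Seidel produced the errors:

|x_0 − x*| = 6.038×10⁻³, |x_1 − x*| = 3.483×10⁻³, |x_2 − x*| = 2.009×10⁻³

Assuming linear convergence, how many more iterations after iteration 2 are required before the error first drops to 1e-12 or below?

Rate ρ ≈ |x_2 − x*|/|x_1 − x*| = 2.009×10⁻³/3.483×10⁻³ = 0.5768.
After j more steps, |x_{2+j} − x*| ≈ 2.009×10⁻³·ρ^j; need ρ^j ≤ 1e-12/2.009×10⁻³ = 4.9776e-10.
j ≥ ln(4.9776e-10)/ln(0.5768) = -21.4209/-0.55026 = 38.929.
So 39 more iterations are needed.

39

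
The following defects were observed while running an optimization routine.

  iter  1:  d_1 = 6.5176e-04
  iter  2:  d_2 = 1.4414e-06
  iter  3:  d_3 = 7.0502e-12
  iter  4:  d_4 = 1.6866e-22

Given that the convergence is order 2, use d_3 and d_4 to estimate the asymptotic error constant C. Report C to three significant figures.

3.39

C ≈ d_4 / d_3^2
  = 1.6866e-22 / (7.0502e-12)^2
  = 1.6866e-22 / 4.97053e-23 ≈ 3.3932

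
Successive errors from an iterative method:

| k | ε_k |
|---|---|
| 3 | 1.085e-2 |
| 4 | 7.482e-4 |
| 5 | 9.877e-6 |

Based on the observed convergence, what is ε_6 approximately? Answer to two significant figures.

First estimate the order: p ≈ ln(ε_5/ε_4) / ln(ε_4/ε_3) = ln(9.877e-6/7.482e-4)/ln(7.482e-4/1.085e-2) = ln(0.013201)/ln(0.0689585) ≈ 1.6182.
Then ε_6 ≈ ε_5·(ε_5/ε_4)^p = 9.877e-6·(0.013201)^1.6182 = 9.877e-6·0.000909423 ≈ 8.982e-09.

9.0e-9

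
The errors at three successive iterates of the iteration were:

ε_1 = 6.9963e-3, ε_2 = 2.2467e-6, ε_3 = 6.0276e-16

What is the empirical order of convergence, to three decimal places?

p ≈ ln(ε_3/ε_2) / ln(ε_2/ε_1)
  = ln(6.0276e-16/2.2467e-6) / ln(2.2467e-6/6.9963e-3)
  = ln(2.68287e-10) / ln(0.000321127)
  = -22.038964 / -8.043674 ≈ 2.739913

2.740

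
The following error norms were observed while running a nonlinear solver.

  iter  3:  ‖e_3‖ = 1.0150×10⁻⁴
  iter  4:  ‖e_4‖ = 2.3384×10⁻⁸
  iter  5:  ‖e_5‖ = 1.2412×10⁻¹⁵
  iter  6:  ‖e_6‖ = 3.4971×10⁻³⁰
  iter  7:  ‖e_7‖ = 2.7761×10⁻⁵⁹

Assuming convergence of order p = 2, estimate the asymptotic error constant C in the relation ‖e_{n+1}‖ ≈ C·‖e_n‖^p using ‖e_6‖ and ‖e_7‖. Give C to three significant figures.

C ≈ ‖e_7‖ / ‖e_6‖^2
  = 2.7761×10⁻⁵⁹ / (3.4971×10⁻³⁰)^2
  = 2.7761×10⁻⁵⁹ / 1.22297e-59 ≈ 2.27

2.27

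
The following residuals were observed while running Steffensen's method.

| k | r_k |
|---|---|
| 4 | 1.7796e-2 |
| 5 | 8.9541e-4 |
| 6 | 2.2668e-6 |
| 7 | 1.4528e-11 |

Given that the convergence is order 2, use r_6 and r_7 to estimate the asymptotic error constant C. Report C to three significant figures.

2.83

C ≈ r_7 / r_6^2
  = 1.4528e-11 / (2.2668e-6)^2
  = 1.4528e-11 / 5.13838e-12 ≈ 2.8273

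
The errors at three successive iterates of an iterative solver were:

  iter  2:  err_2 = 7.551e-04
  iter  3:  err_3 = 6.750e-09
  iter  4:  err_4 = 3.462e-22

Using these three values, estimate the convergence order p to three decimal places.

2.632

p ≈ ln(err_4/err_3) / ln(err_3/err_2)
  = ln(3.462e-22/6.750e-09) / ln(6.750e-09/7.551e-04)
  = ln(5.12889e-14) / ln(8.93921e-06)
  = -30.601302 / -11.625063 ≈ 2.632356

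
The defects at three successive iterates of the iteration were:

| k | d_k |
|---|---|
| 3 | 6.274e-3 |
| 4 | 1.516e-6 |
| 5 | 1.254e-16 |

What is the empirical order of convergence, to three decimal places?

p ≈ ln(d_5/d_4) / ln(d_4/d_3)
  = ln(1.254e-16/1.516e-6) / ln(1.516e-6/6.274e-3)
  = ln(8.27177e-11) / ln(0.000241632)
  = -23.215588 / -8.328095 ≈ 2.787623

2.788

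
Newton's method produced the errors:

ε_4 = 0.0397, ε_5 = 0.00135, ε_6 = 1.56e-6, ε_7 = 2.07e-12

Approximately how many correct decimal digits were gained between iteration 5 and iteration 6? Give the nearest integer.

3

Digits gained ≈ log₁₀(ε_5/ε_6) = log₁₀(0.00135/1.56e-6) = log₁₀(865.385) ≈ 2.937.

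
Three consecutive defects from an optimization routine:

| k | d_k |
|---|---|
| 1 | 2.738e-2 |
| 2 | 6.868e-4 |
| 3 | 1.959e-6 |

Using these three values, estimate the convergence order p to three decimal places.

p ≈ ln(d_3/d_2) / ln(d_2/d_1)
  = ln(1.959e-6/6.868e-4) / ln(6.868e-4/2.738e-2)
  = ln(0.00285236) / ln(0.025084)
  = -5.859609 / -3.685525 ≈ 1.589898

1.590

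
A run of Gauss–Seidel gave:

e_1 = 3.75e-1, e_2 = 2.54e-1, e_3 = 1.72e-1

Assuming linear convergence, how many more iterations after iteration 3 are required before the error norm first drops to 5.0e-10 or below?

51

Rate ρ ≈ e_3/e_2 = 1.72e-1/2.54e-1 = 0.6772.
After j more steps, e_{3+j} ≈ 1.72e-1·ρ^j; need ρ^j ≤ 5.0e-10/1.72e-1 = 2.90698e-09.
j ≥ ln(2.90698e-09)/ln(0.6772) = -19.6562/-0.38979 = 50.428.
So 51 more iterations are needed.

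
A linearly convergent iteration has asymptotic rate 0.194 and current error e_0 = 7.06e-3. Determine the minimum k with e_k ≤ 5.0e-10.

11

After k steps, e_k ≈ 7.06e-3·0.194^k.
Need 0.194^k ≤ 5.0e-10/7.06e-3 = 7.08215e-08.
k ≥ ln(7.08215e-08)/ln(0.194) = -16.4631/-1.63990 = 10.039.
Smallest integer k = 11.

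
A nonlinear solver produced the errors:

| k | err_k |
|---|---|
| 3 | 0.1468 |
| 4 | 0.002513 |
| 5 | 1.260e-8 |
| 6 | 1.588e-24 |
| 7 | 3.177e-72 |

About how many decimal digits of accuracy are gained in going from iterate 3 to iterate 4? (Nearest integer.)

Digits gained ≈ log₁₀(err_3/err_4) = log₁₀(0.1468/0.002513) = log₁₀(58.4162) ≈ 1.767.

2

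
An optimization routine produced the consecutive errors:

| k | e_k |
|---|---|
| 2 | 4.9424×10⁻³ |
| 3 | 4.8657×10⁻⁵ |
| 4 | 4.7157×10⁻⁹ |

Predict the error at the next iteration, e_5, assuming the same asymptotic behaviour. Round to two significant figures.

4.4e-17

First estimate the order: p ≈ ln(e_4/e_3) / ln(e_3/e_2) = ln(4.7157×10⁻⁹/4.8657×10⁻⁵)/ln(4.8657×10⁻⁵/4.9424×10⁻³) = ln(9.69172e-05)/ln(0.00984481) ≈ 2.0000.
Then e_5 ≈ e_4·(e_4/e_3)^p = 4.7157×10⁻⁹·(9.69172e-05)^2.0000 = 4.7157×10⁻⁹·9.39294e-09 ≈ 4.429e-17.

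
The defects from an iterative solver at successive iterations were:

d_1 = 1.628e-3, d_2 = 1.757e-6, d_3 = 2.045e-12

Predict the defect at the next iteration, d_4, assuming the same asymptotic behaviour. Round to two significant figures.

First estimate the order: p ≈ ln(d_3/d_2) / ln(d_2/d_1) = ln(2.045e-12/1.757e-6)/ln(1.757e-6/1.628e-3) = ln(1.16392e-06)/ln(0.00107924) ≈ 2.0001.
Then d_4 ≈ d_3·(d_3/d_2)^p = 2.045e-12·(1.16392e-06)^2.0001 = 2.045e-12·1.35286e-12 ≈ 2.767e-24.

2.8e-24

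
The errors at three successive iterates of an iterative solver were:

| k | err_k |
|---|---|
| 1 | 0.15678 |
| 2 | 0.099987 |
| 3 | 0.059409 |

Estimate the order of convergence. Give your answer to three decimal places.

1.157

p ≈ ln(err_3/err_2) / ln(err_2/err_1)
  = ln(0.059409/0.099987) / ln(0.099987/0.15678)
  = ln(0.594167) / ln(0.637754)
  = -0.520595 / -0.449803 ≈ 1.157384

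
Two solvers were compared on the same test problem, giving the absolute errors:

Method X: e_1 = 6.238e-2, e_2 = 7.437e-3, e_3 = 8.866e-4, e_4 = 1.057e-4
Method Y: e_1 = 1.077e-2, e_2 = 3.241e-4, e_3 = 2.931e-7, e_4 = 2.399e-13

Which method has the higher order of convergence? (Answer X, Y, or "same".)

Method X: p ≈ ln(1.057e-4/8.866e-4)/ln(8.866e-4/7.437e-3) ≈ 1.00.
Method Y: p ≈ ln(2.399e-13/2.931e-7)/ln(2.931e-7/3.241e-4) ≈ 2.00.
Method Y has the higher order (≈2.0 vs ≈1.0).

Y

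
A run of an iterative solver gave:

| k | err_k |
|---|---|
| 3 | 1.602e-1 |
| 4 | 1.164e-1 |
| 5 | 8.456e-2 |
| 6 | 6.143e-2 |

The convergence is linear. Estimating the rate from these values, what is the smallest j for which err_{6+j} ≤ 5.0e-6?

30

Rate ρ ≈ err_6/err_5 = 6.143e-2/8.456e-2 = 0.7265.
After j more steps, err_{6+j} ≈ 6.143e-2·ρ^j; need ρ^j ≤ 5.0e-6/6.143e-2 = 8.13935e-05.
j ≥ ln(8.13935e-05)/ln(0.7265) = -9.4162/-0.31952 = 29.470.
So 30 more iterations are needed.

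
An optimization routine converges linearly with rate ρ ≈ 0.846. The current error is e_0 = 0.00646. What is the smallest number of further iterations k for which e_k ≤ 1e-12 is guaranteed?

After k steps, e_k ≈ 0.00646·0.846^k.
Need 0.846^k ≤ 1e-12/0.00646 = 1.54799e-10.
k ≥ ln(1.54799e-10)/ln(0.846) = -22.5889/-0.16724 = 135.069.
Smallest integer k = 136.

136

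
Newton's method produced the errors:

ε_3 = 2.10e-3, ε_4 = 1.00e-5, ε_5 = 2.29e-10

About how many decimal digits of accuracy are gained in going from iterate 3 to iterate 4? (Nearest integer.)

Digits gained ≈ log₁₀(ε_3/ε_4) = log₁₀(2.10e-3/1.00e-5) = log₁₀(210) ≈ 2.322.

2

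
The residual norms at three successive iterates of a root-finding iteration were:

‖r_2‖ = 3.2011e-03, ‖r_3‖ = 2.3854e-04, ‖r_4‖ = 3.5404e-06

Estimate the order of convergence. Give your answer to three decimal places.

1.621

p ≈ ln(‖r_4‖/‖r_3‖) / ln(‖r_3‖/‖r_2‖)
  = ln(3.5404e-06/2.3854e-04) / ln(2.3854e-04/3.2011e-03)
  = ln(0.014842) / ln(0.0745181)
  = -4.210294 / -2.596713 ≈ 1.621394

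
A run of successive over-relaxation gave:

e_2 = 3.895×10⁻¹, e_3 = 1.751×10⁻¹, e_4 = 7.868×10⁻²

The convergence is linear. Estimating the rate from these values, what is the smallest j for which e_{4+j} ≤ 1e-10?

Rate ρ ≈ e_4/e_3 = 7.868×10⁻²/1.751×10⁻¹ = 0.4493.
After j more steps, e_{4+j} ≈ 7.868×10⁻²·ρ^j; need ρ^j ≤ 1e-10/7.868×10⁻² = 1.27097e-09.
j ≥ ln(1.27097e-09)/ln(0.4493) = -20.4835/-0.80006 = 25.602.
So 26 more iterations are needed.

26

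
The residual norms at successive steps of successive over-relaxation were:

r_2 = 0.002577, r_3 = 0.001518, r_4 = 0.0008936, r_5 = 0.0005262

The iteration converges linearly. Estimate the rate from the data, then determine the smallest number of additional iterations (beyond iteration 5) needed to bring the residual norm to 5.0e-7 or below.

Rate ρ ≈ r_5/r_4 = 0.0005262/0.0008936 = 0.5889.
After j more steps, r_{5+j} ≈ 0.0005262·ρ^j; need ρ^j ≤ 5.0e-7/0.0005262 = 0.000950209.
j ≥ ln(0.000950209)/ln(0.5889) = -6.9588/-0.52950 = 13.142.
So 14 more iterations are needed.

14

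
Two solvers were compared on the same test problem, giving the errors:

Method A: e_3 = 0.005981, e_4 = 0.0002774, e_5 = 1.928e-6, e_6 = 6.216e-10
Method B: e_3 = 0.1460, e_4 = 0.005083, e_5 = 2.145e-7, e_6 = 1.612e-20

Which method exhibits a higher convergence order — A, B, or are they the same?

Method A: p ≈ ln(6.216e-10/1.928e-6)/ln(1.928e-6/0.0002774) ≈ 1.62.
Method B: p ≈ ln(1.612e-20/2.145e-7)/ln(2.145e-7/0.005083) ≈ 3.00.
Method B has the higher order (≈3.0 vs ≈1.6).

B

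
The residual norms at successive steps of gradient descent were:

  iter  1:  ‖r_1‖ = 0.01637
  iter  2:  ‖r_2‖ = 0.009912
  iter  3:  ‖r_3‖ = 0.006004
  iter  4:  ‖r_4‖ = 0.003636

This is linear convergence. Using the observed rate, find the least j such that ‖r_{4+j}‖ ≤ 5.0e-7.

Rate ρ ≈ ‖r_4‖/‖r_3‖ = 0.003636/0.006004 = 0.6056.
After j more steps, ‖r_{4+j}‖ ≈ 0.003636·ρ^j; need ρ^j ≤ 5.0e-7/0.003636 = 0.000137514.
j ≥ ln(0.000137514)/ln(0.6056) = -8.8918/-0.50154 = 17.729.
So 18 more iterations are needed.

18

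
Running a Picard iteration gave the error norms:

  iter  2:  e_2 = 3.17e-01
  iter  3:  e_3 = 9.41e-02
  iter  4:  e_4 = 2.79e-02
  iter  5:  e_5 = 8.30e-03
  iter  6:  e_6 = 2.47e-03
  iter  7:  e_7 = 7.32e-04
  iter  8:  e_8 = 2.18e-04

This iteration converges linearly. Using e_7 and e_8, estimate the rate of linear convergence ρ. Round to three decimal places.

ρ ≈ e_8/e_7 = 2.18e-04/7.32e-04 = 0.29781

0.298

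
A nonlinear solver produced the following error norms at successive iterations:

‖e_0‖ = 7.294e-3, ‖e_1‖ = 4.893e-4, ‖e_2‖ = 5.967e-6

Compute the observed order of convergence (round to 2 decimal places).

p ≈ ln(‖e_2‖/‖e_1‖) / ln(‖e_1‖/‖e_0‖)
  = ln(5.967e-6/4.893e-4) / ln(4.893e-4/7.294e-3)
  = ln(0.012195) / ln(0.0670825)
  = -4.40673 / -2.70183 ≈ 1.63102

1.63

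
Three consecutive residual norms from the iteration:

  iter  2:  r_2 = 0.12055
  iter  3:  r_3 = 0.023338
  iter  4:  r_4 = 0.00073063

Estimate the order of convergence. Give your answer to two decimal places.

p ≈ ln(r_4/r_3) / ln(r_3/r_2)
  = ln(0.00073063/0.023338) / ln(0.023338/0.12055)
  = ln(0.0313065) / ln(0.193596)
  = -3.46393 / -1.64198 ≈ 2.10961

2.11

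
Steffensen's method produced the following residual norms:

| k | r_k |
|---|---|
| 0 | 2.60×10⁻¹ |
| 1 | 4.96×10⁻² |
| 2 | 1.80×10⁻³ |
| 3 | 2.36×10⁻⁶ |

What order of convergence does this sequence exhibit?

2

Consecutive ratios: r_3/r_2 = 2.36×10⁻⁶/1.80×10⁻³ = 0.00131111, r_2/r_1 = 1.80×10⁻³/4.96×10⁻² = 0.0362903.
p ≈ ln(0.00131111)/ln(0.0362903) = -6.6369/-3.3162 ≈ 2.00.
So the convergence is quadratic (order 2).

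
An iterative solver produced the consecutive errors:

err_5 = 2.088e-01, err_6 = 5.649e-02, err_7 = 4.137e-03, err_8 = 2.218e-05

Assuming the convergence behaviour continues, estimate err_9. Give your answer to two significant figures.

6.4e-10

First estimate the order: p ≈ ln(err_8/err_7) / ln(err_7/err_6) = ln(2.218e-05/4.137e-03)/ln(4.137e-03/5.649e-02) = ln(0.00536137)/ln(0.0732342) ≈ 2.0001.
Then err_9 ≈ err_8·(err_8/err_7)^p = 2.218e-05·(0.00536137)^2.0001 = 2.218e-05·2.87293e-05 ≈ 6.372e-10.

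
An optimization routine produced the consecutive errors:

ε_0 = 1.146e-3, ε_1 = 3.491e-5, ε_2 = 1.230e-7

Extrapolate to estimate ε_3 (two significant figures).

1.3e-11

First estimate the order: p ≈ ln(ε_2/ε_1) / ln(ε_1/ε_0) = ln(1.230e-7/3.491e-5)/ln(3.491e-5/1.146e-3) = ln(0.00352335)/ln(0.0304625) ≈ 1.6179.
Then ε_3 ≈ ε_2·(ε_2/ε_1)^p = 1.230e-7·(0.00352335)^1.6179 = 1.230e-7·0.000107453 ≈ 1.322e-11.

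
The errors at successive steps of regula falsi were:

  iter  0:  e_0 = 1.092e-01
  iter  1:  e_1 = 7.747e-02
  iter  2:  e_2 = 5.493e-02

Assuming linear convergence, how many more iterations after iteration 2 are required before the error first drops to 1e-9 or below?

Rate ρ ≈ e_2/e_1 = 5.493e-02/7.747e-02 = 0.7090.
After j more steps, e_{2+j} ≈ 5.493e-02·ρ^j; need ρ^j ≤ 1e-9/5.493e-02 = 1.8205e-08.
j ≥ ln(1.8205e-08)/ln(0.7090) = -17.8216/-0.34390 = 51.822.
So 52 more iterations are needed.

52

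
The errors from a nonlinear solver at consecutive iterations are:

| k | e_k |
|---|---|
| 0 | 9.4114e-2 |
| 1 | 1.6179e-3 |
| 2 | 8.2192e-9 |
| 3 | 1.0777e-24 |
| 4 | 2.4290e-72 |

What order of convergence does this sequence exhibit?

Consecutive ratios: e_4/e_3 = 2.4290e-72/1.0777e-24 = 2.25387e-48, e_3/e_2 = 1.0777e-24/8.2192e-9 = 1.3112e-16.
p ≈ ln(2.25387e-48)/ln(1.3112e-16) = -109.7114/-36.5704 ≈ 3.00.
So the convergence is cubic (order 3).

3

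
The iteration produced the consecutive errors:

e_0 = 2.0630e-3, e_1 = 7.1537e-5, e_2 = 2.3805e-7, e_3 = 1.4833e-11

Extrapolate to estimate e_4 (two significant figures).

1.1e-18

First estimate the order: p ≈ ln(e_3/e_2) / ln(e_2/e_1) = ln(1.4833e-11/2.3805e-7)/ln(2.3805e-7/7.1537e-5) = ln(6.23104e-05)/ln(0.00332765) ≈ 1.6972.
Then e_4 ≈ e_3·(e_3/e_2)^p = 1.4833e-11·(6.23104e-05)^1.6972 = 1.4833e-11·7.28665e-08 ≈ 1.081e-18.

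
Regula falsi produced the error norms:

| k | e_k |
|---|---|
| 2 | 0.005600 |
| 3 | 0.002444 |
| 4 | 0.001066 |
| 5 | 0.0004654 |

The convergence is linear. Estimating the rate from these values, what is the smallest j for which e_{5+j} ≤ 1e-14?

30

Rate ρ ≈ e_5/e_4 = 0.0004654/0.001066 = 0.4366.
After j more steps, e_{5+j} ≈ 0.0004654·ρ^j; need ρ^j ≤ 1e-14/0.0004654 = 2.14869e-11.
j ≥ ln(2.14869e-11)/ln(0.4366) = -24.5636/-0.82874 = 29.640.
So 30 more iterations are needed.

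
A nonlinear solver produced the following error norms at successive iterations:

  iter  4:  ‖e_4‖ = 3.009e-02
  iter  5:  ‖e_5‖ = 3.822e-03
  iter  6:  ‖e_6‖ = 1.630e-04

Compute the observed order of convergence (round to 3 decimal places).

1.529

p ≈ ln(‖e_6‖/‖e_5‖) / ln(‖e_5‖/‖e_4‖)
  = ln(1.630e-04/3.822e-03) / ln(3.822e-03/3.009e-02)
  = ln(0.0426478) / ln(0.127019)
  = -3.154780 / -2.063419 ≈ 1.528909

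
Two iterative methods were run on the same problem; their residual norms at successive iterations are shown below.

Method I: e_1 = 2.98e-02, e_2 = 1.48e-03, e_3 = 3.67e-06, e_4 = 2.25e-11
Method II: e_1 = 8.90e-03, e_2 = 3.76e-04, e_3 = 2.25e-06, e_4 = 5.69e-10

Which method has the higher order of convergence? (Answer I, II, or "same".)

I

Method I: p ≈ ln(2.25e-11/3.67e-06)/ln(3.67e-06/1.48e-03) ≈ 2.00.
Method II: p ≈ ln(5.69e-10/2.25e-06)/ln(2.25e-06/3.76e-04) ≈ 1.62.
Method I has the higher order (≈2.0 vs ≈1.6).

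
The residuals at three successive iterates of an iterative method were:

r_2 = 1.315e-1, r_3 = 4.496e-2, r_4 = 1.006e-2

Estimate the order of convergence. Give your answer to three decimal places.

p ≈ ln(r_4/r_3) / ln(r_3/r_2)
  = ln(1.006e-2/4.496e-2) / ln(4.496e-2/1.315e-1)
  = ln(0.223754) / ln(0.341901)
  = -1.497208 / -1.073234 ≈ 1.395043

1.395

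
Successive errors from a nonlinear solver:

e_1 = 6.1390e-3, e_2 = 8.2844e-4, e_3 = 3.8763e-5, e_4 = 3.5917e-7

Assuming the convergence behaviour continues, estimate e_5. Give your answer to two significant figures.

2.8e-10

First estimate the order: p ≈ ln(e_4/e_3) / ln(e_3/e_2) = ln(3.5917e-7/3.8763e-5)/ln(3.8763e-5/8.2844e-4) = ln(0.00926579)/ln(0.0467904) ≈ 1.5288.
Then e_5 ≈ e_4·(e_4/e_3)^p = 3.5917e-7·(0.00926579)^1.5288 = 3.5917e-7·0.000779417 ≈ 2.799e-10.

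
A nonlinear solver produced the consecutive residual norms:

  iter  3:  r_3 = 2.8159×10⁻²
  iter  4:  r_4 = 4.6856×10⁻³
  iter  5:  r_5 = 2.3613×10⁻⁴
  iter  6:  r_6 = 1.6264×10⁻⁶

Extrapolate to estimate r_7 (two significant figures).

4.1e-10

First estimate the order: p ≈ ln(r_6/r_5) / ln(r_5/r_4) = ln(1.6264×10⁻⁶/2.3613×10⁻⁴)/ln(2.3613×10⁻⁴/4.6856×10⁻³) = ln(0.00688773)/ln(0.0503948) ≈ 1.6661.
Then r_7 ≈ r_6·(r_6/r_5)^p = 1.6264×10⁻⁶·(0.00688773)^1.6661 = 1.6264×10⁻⁶·0.000250045 ≈ 4.067e-10.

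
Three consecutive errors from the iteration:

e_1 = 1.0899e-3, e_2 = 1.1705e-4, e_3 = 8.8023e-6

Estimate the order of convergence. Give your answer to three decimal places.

p ≈ ln(e_3/e_2) / ln(e_2/e_1)
  = ln(8.8023e-6/1.1705e-4) / ln(1.1705e-4/1.0899e-3)
  = ln(0.0752012) / ln(0.107395)
  = -2.587588 / -2.231242 ≈ 1.159707

1.160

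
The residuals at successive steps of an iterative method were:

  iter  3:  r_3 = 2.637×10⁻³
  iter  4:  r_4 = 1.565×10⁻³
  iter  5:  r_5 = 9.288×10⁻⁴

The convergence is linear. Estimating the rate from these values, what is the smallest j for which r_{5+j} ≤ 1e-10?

Rate ρ ≈ r_5/r_4 = 9.288×10⁻⁴/1.565×10⁻³ = 0.5935.
After j more steps, r_{5+j} ≈ 9.288×10⁻⁴·ρ^j; need ρ^j ≤ 1e-10/9.288×10⁻⁴ = 1.07666e-07.
j ≥ ln(1.07666e-07)/ln(0.5935) = -16.0442/-0.52172 = 30.753.
So 31 more iterations are needed.

31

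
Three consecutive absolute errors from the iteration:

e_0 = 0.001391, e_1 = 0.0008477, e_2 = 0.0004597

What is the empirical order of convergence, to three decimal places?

1.236

p ≈ ln(e_2/e_1) / ln(e_1/e_0)
  = ln(0.0004597/0.0008477) / ln(0.0008477/0.001391)
  = ln(0.542291) / ln(0.609418)
  = -0.611953 / -0.495251 ≈ 1.235642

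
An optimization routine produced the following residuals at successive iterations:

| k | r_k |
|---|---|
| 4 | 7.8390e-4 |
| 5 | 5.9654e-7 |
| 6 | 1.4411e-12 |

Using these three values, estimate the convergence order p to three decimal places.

p ≈ ln(r_6/r_5) / ln(r_5/r_4)
  = ln(1.4411e-12/5.9654e-7) / ln(5.9654e-7/7.8390e-4)
  = ln(2.41576e-06) / ln(0.00076099)
  = -12.933497 / -7.180890 ≈ 1.801099

1.801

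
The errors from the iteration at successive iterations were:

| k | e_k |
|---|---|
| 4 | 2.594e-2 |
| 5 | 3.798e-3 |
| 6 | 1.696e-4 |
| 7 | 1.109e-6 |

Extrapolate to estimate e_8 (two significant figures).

3.2e-10

First estimate the order: p ≈ ln(e_7/e_6) / ln(e_6/e_5) = ln(1.109e-6/1.696e-4)/ln(1.696e-4/3.798e-3) = ln(0.00653892)/ln(0.0446551) ≈ 1.6180.
Then e_8 ≈ e_7·(e_7/e_6)^p = 1.109e-6·(0.00653892)^1.6180 = 1.109e-6·0.000292071 ≈ 3.239e-10.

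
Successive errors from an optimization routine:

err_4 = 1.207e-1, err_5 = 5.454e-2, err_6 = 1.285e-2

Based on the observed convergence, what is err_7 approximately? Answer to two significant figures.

First estimate the order: p ≈ ln(err_6/err_5) / ln(err_5/err_4) = ln(1.285e-2/5.454e-2)/ln(5.454e-2/1.207e-1) = ln(0.235607)/ln(0.451864) ≈ 1.8198.
Then err_7 ≈ err_6·(err_6/err_5)^p = 1.285e-2·(0.235607)^1.8198 = 1.285e-2·0.0720291 ≈ 0.0009256.

9.3e-4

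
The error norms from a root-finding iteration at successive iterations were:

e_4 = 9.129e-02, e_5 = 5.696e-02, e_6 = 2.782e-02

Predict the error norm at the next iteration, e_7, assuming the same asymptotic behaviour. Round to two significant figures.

9.4e-3

First estimate the order: p ≈ ln(e_6/e_5) / ln(e_5/e_4) = ln(2.782e-02/5.696e-02)/ln(5.696e-02/9.129e-02) = ln(0.488413)/ln(0.623946) ≈ 1.5192.
Then e_7 ≈ e_6·(e_6/e_5)^p = 2.782e-02·(0.488413)^1.5192 = 2.782e-02·0.336671 ≈ 0.009366.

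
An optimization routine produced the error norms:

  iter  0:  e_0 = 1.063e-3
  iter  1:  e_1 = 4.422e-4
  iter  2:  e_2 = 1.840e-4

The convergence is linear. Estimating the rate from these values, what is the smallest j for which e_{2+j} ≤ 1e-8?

12

Rate ρ ≈ e_2/e_1 = 1.840e-4/4.422e-4 = 0.4161.
After j more steps, e_{2+j} ≈ 1.840e-4·ρ^j; need ρ^j ≤ 1e-8/1.840e-4 = 5.43478e-05.
j ≥ ln(5.43478e-05)/ln(0.4161) = -9.8201/-0.87683 = 11.200.
So 12 more iterations are needed.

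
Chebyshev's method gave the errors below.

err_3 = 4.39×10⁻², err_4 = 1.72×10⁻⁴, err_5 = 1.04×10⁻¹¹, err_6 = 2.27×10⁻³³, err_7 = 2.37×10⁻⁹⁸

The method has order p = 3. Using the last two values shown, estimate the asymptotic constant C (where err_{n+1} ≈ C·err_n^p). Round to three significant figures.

C ≈ err_7 / err_6^3
  = 2.37×10⁻⁹⁸ / (2.27×10⁻³³)^3
  = 2.37×10⁻⁹⁸ / 1.16971e-98 ≈ 2.0261

2.03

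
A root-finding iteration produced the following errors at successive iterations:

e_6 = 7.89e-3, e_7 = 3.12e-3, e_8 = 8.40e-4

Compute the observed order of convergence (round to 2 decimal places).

1.41

p ≈ ln(e_8/e_7) / ln(e_7/e_6)
  = ln(8.40e-4/3.12e-3) / ln(3.12e-3/7.89e-3)
  = ln(0.269231) / ln(0.395437)
  = -1.31219 / -0.92776 ≈ 1.41436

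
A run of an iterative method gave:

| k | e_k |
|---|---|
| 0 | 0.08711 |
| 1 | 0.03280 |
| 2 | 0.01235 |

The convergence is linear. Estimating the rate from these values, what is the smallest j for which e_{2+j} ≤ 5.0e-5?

Rate ρ ≈ e_2/e_1 = 0.01235/0.03280 = 0.3765.
After j more steps, e_{2+j} ≈ 0.01235·ρ^j; need ρ^j ≤ 5.0e-5/0.01235 = 0.00404858.
j ≥ ln(0.00404858)/ln(0.3765) = -5.5094/-0.97684 = 5.640.
So 6 more iterations are needed.

6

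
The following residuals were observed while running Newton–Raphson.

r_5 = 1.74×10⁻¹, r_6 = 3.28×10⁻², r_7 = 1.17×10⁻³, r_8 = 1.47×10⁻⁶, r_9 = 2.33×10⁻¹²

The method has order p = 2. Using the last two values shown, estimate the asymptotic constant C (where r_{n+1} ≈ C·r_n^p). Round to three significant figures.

1.08

C ≈ r_9 / r_8^2
  = 2.33×10⁻¹² / (1.47×10⁻⁶)^2
  = 2.33×10⁻¹² / 2.1609e-12 ≈ 1.0783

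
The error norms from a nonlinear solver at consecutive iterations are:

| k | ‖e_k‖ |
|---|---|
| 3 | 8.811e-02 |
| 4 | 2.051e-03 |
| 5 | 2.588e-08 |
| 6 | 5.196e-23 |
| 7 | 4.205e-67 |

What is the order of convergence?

Consecutive ratios: ‖e_7‖/‖e_6‖ = 4.205e-67/5.196e-23 = 8.09276e-45, ‖e_6‖/‖e_5‖ = 5.196e-23/2.588e-08 = 2.00773e-15.
p ≈ ln(8.09276e-45)/ln(2.00773e-15) = -101.5254/-33.8418 ≈ 3.00.
So the convergence is cubic (order 3).

3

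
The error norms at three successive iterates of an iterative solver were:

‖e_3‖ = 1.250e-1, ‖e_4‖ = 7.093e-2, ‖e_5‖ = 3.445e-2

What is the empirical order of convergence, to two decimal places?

1.27

p ≈ ln(‖e_5‖/‖e_4‖) / ln(‖e_4‖/‖e_3‖)
  = ln(3.445e-2/7.093e-2) / ln(7.093e-2/1.250e-1)
  = ln(0.48569) / ln(0.56744)
  = -0.72218 / -0.56662 ≈ 1.27454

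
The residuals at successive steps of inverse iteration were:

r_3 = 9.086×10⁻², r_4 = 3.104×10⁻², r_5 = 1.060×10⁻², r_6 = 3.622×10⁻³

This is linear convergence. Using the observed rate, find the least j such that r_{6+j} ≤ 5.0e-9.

13

Rate ρ ≈ r_6/r_5 = 3.622×10⁻³/1.060×10⁻² = 0.3417.
After j more steps, r_{6+j} ≈ 3.622×10⁻³·ρ^j; need ρ^j ≤ 5.0e-9/3.622×10⁻³ = 1.38045e-06.
j ≥ ln(1.38045e-06)/ln(0.3417) = -13.4931/-1.07382 = 12.566.
So 13 more iterations are needed.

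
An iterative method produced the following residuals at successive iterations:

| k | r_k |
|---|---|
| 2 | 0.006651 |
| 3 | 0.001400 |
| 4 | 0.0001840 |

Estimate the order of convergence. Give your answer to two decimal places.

p ≈ ln(r_4/r_3) / ln(r_3/r_2)
  = ln(0.0001840/0.001400) / ln(0.001400/0.006651)
  = ln(0.131429) / ln(0.210495)
  = -2.02929 / -1.55829 ≈ 1.30225

1.30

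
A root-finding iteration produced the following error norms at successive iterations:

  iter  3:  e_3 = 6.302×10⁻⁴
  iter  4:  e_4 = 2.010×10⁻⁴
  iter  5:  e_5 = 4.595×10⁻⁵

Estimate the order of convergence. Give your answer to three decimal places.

1.291

p ≈ ln(e_5/e_4) / ln(e_4/e_3)
  = ln(4.595×10⁻⁵/2.010×10⁻⁴) / ln(2.010×10⁻⁴/6.302×10⁻⁴)
  = ln(0.228607) / ln(0.318946)
  = -1.475751 / -1.142733 ≈ 1.291422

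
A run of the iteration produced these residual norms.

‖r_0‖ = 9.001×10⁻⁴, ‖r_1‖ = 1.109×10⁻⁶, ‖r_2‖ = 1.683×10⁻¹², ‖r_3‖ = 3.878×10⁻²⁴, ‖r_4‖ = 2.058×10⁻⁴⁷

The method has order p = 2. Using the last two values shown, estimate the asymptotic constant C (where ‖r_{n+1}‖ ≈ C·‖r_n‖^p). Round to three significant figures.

1.37

C ≈ ‖r_4‖ / ‖r_3‖^2
  = 2.058×10⁻⁴⁷ / (3.878×10⁻²⁴)^2
  = 2.058×10⁻⁴⁷ / 1.50389e-47 ≈ 1.3685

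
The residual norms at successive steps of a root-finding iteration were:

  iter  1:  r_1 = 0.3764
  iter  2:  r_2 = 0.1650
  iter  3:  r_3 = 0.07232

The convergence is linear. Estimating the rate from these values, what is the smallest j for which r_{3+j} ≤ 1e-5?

Rate ρ ≈ r_3/r_2 = 0.07232/0.1650 = 0.4383.
After j more steps, r_{3+j} ≈ 0.07232·ρ^j; need ρ^j ≤ 1e-5/0.07232 = 0.000138274.
j ≥ ln(0.000138274)/ln(0.4383) = -8.8863/-0.82485 = 10.773.
So 11 more iterations are needed.

11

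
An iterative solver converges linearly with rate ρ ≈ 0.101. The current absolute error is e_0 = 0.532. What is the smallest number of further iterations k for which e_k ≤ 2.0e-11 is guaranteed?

11

After k steps, e_k ≈ 0.532·0.101^k.
Need 0.101^k ≤ 2.0e-11/0.532 = 3.7594e-11.
k ≥ ln(3.7594e-11)/ln(0.101) = -24.0042/-2.29263 = 10.470.
Smallest integer k = 11.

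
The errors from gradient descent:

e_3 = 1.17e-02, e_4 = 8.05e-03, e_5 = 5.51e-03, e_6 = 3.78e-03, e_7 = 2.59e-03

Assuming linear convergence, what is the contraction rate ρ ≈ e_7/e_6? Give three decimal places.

ρ ≈ e_7/e_6 = 2.59e-03/3.78e-03 = 0.68519

0.685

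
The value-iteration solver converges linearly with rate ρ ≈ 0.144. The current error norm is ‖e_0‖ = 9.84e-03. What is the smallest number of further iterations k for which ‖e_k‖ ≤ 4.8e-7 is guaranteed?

6

After k steps, ‖e_k‖ ≈ 9.84e-03·0.144^k.
Need 0.144^k ≤ 4.8e-7/9.84e-03 = 4.87805e-05.
k ≥ ln(4.87805e-05)/ln(0.144) = -9.9282/-1.93794 = 5.123.
Smallest integer k = 6.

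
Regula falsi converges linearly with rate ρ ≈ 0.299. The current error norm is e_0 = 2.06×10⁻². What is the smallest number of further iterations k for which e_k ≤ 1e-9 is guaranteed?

14

After k steps, e_k ≈ 2.06×10⁻²·0.299^k.
Need 0.299^k ≤ 1e-9/2.06×10⁻² = 4.85437e-08.
k ≥ ln(4.85437e-08)/ln(0.299) = -16.8408/-1.20731 = 13.949.
Smallest integer k = 14.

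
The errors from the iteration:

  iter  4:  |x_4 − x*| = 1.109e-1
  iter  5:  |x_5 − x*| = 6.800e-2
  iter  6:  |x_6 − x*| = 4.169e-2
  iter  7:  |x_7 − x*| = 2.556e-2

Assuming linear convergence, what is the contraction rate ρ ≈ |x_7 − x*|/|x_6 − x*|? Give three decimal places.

0.613

ρ ≈ |x_7 − x*|/|x_6 − x*| = 2.556e-2/4.169e-2 = 0.61310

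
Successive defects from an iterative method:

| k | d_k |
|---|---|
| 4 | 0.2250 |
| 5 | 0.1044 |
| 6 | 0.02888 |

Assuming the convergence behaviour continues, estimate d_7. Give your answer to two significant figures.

First estimate the order: p ≈ ln(d_6/d_5) / ln(d_5/d_4) = ln(0.02888/0.1044)/ln(0.1044/0.2250) = ln(0.276628)/ln(0.464) ≈ 1.6736.
Then d_7 ≈ d_6·(d_6/d_5)^p = 0.02888·(0.276628)^1.6736 = 0.02888·0.116401 ≈ 0.003362.

3.4e-3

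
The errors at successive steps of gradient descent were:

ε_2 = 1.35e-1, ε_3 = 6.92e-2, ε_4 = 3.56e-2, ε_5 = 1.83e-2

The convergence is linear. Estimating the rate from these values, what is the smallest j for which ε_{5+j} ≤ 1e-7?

19

Rate ρ ≈ ε_5/ε_4 = 1.83e-2/3.56e-2 = 0.5140.
After j more steps, ε_{5+j} ≈ 1.83e-2·ρ^j; need ρ^j ≤ 1e-7/1.83e-2 = 5.46448e-06.
j ≥ ln(5.46448e-06)/ln(0.5140) = -12.1172/-0.66553 = 18.207.
So 19 more iterations are needed.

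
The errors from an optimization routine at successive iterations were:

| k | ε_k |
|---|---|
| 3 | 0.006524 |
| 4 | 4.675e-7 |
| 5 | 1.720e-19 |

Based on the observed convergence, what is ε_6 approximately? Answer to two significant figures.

8.6e-57

First estimate the order: p ≈ ln(ε_5/ε_4) / ln(ε_4/ε_3) = ln(1.720e-19/4.675e-7)/ln(4.675e-7/0.006524) = ln(3.67914e-13)/ln(7.16585e-05) ≈ 3.0000.
Then ε_6 ≈ ε_5·(ε_5/ε_4)^p = 1.720e-19·(3.67914e-13)^3.0000 = 1.720e-19·4.98011e-38 ≈ 8.566e-57.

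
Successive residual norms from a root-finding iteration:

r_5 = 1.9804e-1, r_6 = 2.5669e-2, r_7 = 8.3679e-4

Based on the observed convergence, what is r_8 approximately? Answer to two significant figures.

First estimate the order: p ≈ ln(r_7/r_6) / ln(r_6/r_5) = ln(8.3679e-4/2.5669e-2)/ln(2.5669e-2/1.9804e-1) = ln(0.0325992)/ln(0.129615) ≈ 1.6756.
Then r_8 ≈ r_7·(r_7/r_6)^p = 8.3679e-4·(0.0325992)^1.6756 = 8.3679e-4·0.00322648 ≈ 2.7e-06.

2.7e-6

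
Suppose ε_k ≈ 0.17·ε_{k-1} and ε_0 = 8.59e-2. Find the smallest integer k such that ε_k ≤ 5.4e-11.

12

After k steps, ε_k ≈ 8.59e-2·0.17^k.
Need 0.17^k ≤ 5.4e-11/8.59e-2 = 6.28638e-10.
k ≥ ln(6.28638e-10)/ln(0.17) = -21.1875/-1.77196 = 11.957.
Smallest integer k = 12.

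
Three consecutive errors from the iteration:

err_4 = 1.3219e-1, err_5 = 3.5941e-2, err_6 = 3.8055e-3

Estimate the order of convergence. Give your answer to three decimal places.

p ≈ ln(err_6/err_5) / ln(err_5/err_4)
  = ln(3.8055e-3/3.5941e-2) / ln(3.5941e-2/1.3219e-1)
  = ln(0.105882) / ln(0.271889)
  = -2.245430 / -1.302361 ≈ 1.724123

1.724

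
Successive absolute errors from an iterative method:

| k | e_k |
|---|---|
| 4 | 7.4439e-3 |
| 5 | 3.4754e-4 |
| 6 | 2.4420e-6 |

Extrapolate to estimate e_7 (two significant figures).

8.0e-10

First estimate the order: p ≈ ln(e_6/e_5) / ln(e_5/e_4) = ln(2.4420e-6/3.4754e-4)/ln(3.4754e-4/7.4439e-3) = ln(0.00702653)/ln(0.0466879) ≈ 1.6180.
Then e_7 ≈ e_6·(e_6/e_5)^p = 2.4420e-6·(0.00702653)^1.6180 = 2.4420e-6·0.000328116 ≈ 8.013e-10.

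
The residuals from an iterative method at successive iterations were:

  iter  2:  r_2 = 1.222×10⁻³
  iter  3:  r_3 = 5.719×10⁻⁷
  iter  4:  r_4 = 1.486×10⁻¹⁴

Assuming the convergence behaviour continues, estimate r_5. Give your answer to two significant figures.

First estimate the order: p ≈ ln(r_4/r_3) / ln(r_3/r_2) = ln(1.486×10⁻¹⁴/5.719×10⁻⁷)/ln(5.719×10⁻⁷/1.222×10⁻³) = ln(2.59836e-08)/ln(0.000468003) ≈ 2.2780.
Then r_5 ≈ r_4·(r_4/r_3)^p = 1.486×10⁻¹⁴·(2.59836e-08)^2.2780 = 1.486×10⁻¹⁴·5.25636e-18 ≈ 7.811e-32.

7.8e-32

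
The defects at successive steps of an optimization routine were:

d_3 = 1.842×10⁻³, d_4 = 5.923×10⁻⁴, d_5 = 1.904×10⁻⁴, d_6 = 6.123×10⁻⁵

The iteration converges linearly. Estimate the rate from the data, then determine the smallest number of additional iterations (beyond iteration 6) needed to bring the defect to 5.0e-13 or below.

17

Rate ρ ≈ d_6/d_5 = 6.123×10⁻⁵/1.904×10⁻⁴ = 0.3216.
After j more steps, d_{6+j} ≈ 6.123×10⁻⁵·ρ^j; need ρ^j ≤ 5.0e-13/6.123×10⁻⁵ = 8.16593e-09.
j ≥ ln(8.16593e-09)/ln(0.3216) = -18.6233/-1.13445 = 16.416.
So 17 more iterations are needed.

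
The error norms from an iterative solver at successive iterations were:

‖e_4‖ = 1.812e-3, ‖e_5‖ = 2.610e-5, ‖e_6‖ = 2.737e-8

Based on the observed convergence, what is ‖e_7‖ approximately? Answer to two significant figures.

First estimate the order: p ≈ ln(‖e_6‖/‖e_5‖) / ln(‖e_5‖/‖e_4‖) = ln(2.737e-8/2.610e-5)/ln(2.610e-5/1.812e-3) = ln(0.00104866)/ln(0.014404) ≈ 1.6179.
Then ‖e_7‖ ≈ ‖e_6‖·(‖e_6‖/‖e_5‖)^p = 2.737e-8·(0.00104866)^1.6179 = 2.737e-8·1.51246e-05 ≈ 4.14e-13.

4.1e-13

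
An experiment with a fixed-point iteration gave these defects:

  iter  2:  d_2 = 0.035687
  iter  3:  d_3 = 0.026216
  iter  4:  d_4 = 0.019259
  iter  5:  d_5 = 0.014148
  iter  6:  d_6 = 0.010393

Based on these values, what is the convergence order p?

1

Consecutive ratios: d_6/d_5 = 0.010393/0.014148 = 0.734591, d_5/d_4 = 0.014148/0.019259 = 0.734618.
p ≈ ln(0.734591)/ln(0.734618) = -0.3084/-0.3084 ≈ 1.00.
So the convergence is linear (order 1).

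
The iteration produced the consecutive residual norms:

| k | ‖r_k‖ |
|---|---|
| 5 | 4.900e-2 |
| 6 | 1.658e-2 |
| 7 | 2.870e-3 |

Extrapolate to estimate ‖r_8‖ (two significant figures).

First estimate the order: p ≈ ln(‖r_7‖/‖r_6‖) / ln(‖r_6‖/‖r_5‖) = ln(2.870e-3/1.658e-2)/ln(1.658e-2/4.900e-2) = ln(0.1731)/ln(0.338367) ≈ 1.6185.
Then ‖r_8‖ ≈ ‖r_7‖·(‖r_7‖/‖r_6‖)^p = 2.870e-3·(0.1731)^1.6185 = 2.870e-3·0.0585038 ≈ 0.0001679.

1.7e-4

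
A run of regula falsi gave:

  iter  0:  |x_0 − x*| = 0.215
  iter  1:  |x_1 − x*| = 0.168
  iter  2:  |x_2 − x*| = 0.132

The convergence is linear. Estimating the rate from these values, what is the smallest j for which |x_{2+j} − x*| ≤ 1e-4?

30

Rate ρ ≈ |x_2 − x*|/|x_1 − x*| = 0.132/0.168 = 0.7857.
After j more steps, |x_{2+j} − x*| ≈ 0.132·ρ^j; need ρ^j ≤ 1e-4/0.132 = 0.000757576.
j ≥ ln(0.000757576)/ln(0.7857) = -7.1854/-0.24118 = 29.793.
So 30 more iterations are needed.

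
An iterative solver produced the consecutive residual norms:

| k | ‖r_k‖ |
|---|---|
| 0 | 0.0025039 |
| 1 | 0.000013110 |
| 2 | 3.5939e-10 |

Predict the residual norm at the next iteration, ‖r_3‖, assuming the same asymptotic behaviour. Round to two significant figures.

2.7e-19

First estimate the order: p ≈ ln(‖r_2‖/‖r_1‖) / ln(‖r_1‖/‖r_0‖) = ln(3.5939e-10/0.000013110)/ln(0.000013110/0.0025039) = ln(2.74134e-05)/ln(0.00523583) ≈ 2.0000.
Then ‖r_3‖ ≈ ‖r_2‖·(‖r_2‖/‖r_1‖)^p = 3.5939e-10·(2.74134e-05)^2.0000 = 3.5939e-10·7.51494e-10 ≈ 2.701e-19.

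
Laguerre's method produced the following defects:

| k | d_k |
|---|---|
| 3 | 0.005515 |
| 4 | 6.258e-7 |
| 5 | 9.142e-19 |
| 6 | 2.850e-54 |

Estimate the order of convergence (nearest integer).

Consecutive ratios: d_6/d_5 = 2.850e-54/9.142e-19 = 3.11748e-36, d_5/d_4 = 9.142e-19/6.258e-7 = 1.46085e-12.
p ≈ ln(3.11748e-36)/ln(1.46085e-12) = -81.7560/-27.2520 ≈ 3.00.
So the convergence is cubic (order 3).

3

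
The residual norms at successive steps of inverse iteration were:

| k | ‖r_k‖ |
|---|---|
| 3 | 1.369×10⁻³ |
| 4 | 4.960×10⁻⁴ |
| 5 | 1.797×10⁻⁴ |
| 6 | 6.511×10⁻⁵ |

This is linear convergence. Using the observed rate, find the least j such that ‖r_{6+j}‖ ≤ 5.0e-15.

Rate ρ ≈ ‖r_6‖/‖r_5‖ = 6.511×10⁻⁵/1.797×10⁻⁴ = 0.3623.
After j more steps, ‖r_{6+j}‖ ≈ 6.511×10⁻⁵·ρ^j; need ρ^j ≤ 5.0e-15/6.511×10⁻⁵ = 7.67931e-11.
j ≥ ln(7.67931e-11)/ln(0.3623) = -23.2899/-1.01528 = 22.939.
So 23 more iterations are needed.

23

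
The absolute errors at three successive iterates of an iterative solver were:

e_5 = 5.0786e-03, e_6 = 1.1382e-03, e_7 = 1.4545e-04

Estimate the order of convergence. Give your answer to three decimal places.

p ≈ ln(e_7/e_6) / ln(e_6/e_5)
  = ln(1.4545e-04/1.1382e-03) / ln(1.1382e-03/5.0786e-03)
  = ln(0.127789) / ln(0.224117)
  = -2.057375 / -1.495587 ≈ 1.375630

1.376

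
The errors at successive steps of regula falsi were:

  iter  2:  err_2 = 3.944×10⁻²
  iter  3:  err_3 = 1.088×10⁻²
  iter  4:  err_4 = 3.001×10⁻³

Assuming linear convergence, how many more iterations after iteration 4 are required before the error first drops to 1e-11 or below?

16

Rate ρ ≈ err_4/err_3 = 3.001×10⁻³/1.088×10⁻² = 0.2758.
After j more steps, err_{4+j} ≈ 3.001×10⁻³·ρ^j; need ρ^j ≤ 1e-11/3.001×10⁻³ = 3.33222e-09.
j ≥ ln(3.33222e-09)/ln(0.2758) = -19.5196/-1.28808 = 15.154.
So 16 more iterations are needed.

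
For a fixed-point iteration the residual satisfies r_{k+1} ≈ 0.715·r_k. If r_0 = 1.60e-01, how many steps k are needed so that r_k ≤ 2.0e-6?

After k steps, r_k ≈ 1.60e-01·0.715^k.
Need 0.715^k ≤ 2.0e-6/1.60e-01 = 1.25e-05.
k ≥ ln(1.25e-05)/ln(0.715) = -11.2898/-0.33547 = 33.654.
Smallest integer k = 34.

34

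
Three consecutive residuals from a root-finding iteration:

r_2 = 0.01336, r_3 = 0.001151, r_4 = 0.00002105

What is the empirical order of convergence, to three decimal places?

p ≈ ln(r_4/r_3) / ln(r_3/r_2)
  = ln(0.00002105/0.001151) / ln(0.001151/0.01336)
  = ln(0.0182884) / ln(0.0861527)
  = -4.001488 / -2.451634 ≈ 1.632172

1.632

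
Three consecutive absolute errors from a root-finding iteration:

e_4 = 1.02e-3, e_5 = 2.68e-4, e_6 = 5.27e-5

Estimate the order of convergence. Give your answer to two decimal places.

1.22

p ≈ ln(e_6/e_5) / ln(e_5/e_4)
  = ln(5.27e-5/2.68e-4) / ln(2.68e-4/1.02e-3)
  = ln(0.196642) / ln(0.262745)
  = -1.62637 / -1.33657 ≈ 1.21682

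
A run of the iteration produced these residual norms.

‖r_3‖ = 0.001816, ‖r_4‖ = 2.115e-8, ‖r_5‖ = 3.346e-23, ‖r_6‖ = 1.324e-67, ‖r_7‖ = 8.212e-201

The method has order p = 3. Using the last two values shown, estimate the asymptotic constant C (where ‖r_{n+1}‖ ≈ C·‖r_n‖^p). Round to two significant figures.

3.5

C ≈ ‖r_7‖ / ‖r_6‖^3
  = 8.212e-201 / (1.324e-67)^3
  = 8.212e-201 / 2.32094e-201 ≈ 3.5382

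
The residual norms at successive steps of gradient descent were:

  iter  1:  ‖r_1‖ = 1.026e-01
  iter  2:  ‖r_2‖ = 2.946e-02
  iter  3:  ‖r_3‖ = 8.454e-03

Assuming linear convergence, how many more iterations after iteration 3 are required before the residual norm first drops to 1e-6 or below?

Rate ρ ≈ ‖r_3‖/‖r_2‖ = 8.454e-03/2.946e-02 = 0.2870.
After j more steps, ‖r_{3+j}‖ ≈ 8.454e-03·ρ^j; need ρ^j ≤ 1e-6/8.454e-03 = 0.000118287.
j ≥ ln(0.000118287)/ln(0.2870) = -9.0424/-1.24827 = 7.244.
So 8 more iterations are needed.

8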